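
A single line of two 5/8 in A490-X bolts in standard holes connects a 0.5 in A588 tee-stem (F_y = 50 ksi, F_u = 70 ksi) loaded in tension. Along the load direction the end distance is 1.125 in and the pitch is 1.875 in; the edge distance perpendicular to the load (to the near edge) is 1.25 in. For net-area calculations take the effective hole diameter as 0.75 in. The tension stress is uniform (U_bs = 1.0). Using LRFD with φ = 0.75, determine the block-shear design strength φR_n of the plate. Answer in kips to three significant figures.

Shear plane L_v = 1.125 + 1·1.875 = 3 in; A_gv = 3 × 0.5 = 1.5 in².
A_nv = (3 − 1.5·0.75) × 0.5 = 0.9375 in².
A_nt = (1.25 − 0.5·0.75) × 0.5 = 0.4375 in².
0.6 F_u A_nv = 39.38 kips; 0.6 F_y A_gv = 45 kips → shear rupture governs the shear term.
R_n = 39.38 + 1.0 × 70 × 0.4375 = 70 kips.
Design strength φR_n = 0.75 × 70 = 52.5 kips.

52.5 kips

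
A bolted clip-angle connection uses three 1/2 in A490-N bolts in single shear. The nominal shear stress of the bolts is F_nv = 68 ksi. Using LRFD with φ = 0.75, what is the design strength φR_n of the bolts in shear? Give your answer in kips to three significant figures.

A_b = π × 0.5² / 4 = 0.1963 in².
R_n = F_nv · A_b · n · n_s = 68 × 0.1963 × 3 × 1 = 40.06 kips.
Design strength φR_n = 0.75 × 40.06 = 30 kips.

30 kips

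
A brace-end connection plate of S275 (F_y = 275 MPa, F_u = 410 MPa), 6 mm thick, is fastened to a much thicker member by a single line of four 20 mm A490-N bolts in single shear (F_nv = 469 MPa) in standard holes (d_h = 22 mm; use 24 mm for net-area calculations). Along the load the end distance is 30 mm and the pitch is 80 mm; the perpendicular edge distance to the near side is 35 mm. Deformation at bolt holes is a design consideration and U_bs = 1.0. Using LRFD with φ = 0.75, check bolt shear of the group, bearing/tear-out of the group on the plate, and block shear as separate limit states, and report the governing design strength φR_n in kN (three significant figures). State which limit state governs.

243 kN (block shear governs)

Bolt shear: A_b = π·20²/4 = 314.2 mm²; R_n = 469 × 314.2 × 4 × 1 / 1000 = 589.4 kN → 0.75 × 589.4 = 442 kN.
Bearing: edge l_c = 19, r_n = 56.09 kN; interior l_c = 58, r_n = 118.1 kN; R_n = 56.09 + 3·118.1 = 410.3 kN → 308 kN.
Block shear: A_gv = 1620, A_nv = 1116, A_nt = 138 mm²; R_n = min(0.6F_uA_nv, 0.6F_yA_gv) + U_bs·F_u·A_nt = 323.9 kN → 243 kN.
Block shear governs: 243 kN.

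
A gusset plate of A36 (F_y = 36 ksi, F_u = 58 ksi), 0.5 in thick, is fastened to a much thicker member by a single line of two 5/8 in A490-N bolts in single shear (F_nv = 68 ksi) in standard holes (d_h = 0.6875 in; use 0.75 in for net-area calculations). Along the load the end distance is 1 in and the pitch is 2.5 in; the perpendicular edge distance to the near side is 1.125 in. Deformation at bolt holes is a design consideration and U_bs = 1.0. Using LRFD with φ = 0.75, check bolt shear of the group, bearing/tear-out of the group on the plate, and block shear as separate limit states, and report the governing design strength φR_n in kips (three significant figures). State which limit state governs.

Bolt shear: A_b = π·0.625²/4 = 0.3068 in²; R_n = 68 × 0.3068 × 2 × 1 = 41.72 kips → 0.75 × 41.72 = 31.3 kips.
Bearing: edge l_c = 0.6562, r_n = 22.84 kips; interior l_c = 1.812, r_n = 43.5 kips; R_n = 22.84 + 1·43.5 = 66.34 kips → 49.8 kips.
Block shear: A_gv = 1.75, A_nv = 1.188, A_nt = 0.375 in²; R_n = min(0.6F_uA_nv, 0.6F_yA_gv) + U_bs·F_u·A_nt = 59.55 kips → 44.7 kips.
Bolt shear governs: 31.3 kips.

31.3 kips (bolt shear governs)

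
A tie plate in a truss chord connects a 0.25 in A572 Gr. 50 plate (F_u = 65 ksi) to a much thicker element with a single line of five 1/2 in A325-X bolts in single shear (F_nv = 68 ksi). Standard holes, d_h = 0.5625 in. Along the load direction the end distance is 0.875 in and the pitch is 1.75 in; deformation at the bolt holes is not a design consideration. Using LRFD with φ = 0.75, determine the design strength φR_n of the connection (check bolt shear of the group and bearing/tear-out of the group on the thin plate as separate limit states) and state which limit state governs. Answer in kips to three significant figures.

50.1 kips (bolt shear governs)

Bolt shear: A_b = π·0.5²/4 = 0.1963 in²; R_n = 68 × 0.1963 × 5 × 1 = 66.76 kips → 0.75 × 66.76 = 50.1 kips.
Bearing (1.5 l_c t F_u ≤ 3.0 d t F_u): upper limit = 3.0·0.5·0.25·65 = 24.38 kips.
  Edge l_c = 0.875 − 0.5625/2 = 0.5938 → r_n = 14.47 kips; interior l_c = 1.75 − 0.5625 = 1.188 → r_n = 24.38 kips.
  R_n,bearing = 1·14.47 + 4·24.38 = 112 kips → 0.75 × 112 = 84 kips.
Bolt shear governs: 50.1 kips.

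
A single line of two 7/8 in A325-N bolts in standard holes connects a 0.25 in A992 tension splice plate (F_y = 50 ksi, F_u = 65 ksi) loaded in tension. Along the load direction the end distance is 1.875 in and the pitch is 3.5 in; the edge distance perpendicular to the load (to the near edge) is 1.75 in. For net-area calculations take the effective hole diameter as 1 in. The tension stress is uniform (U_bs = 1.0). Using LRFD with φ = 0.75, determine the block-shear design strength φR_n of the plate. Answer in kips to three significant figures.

43.6 kips

Shear plane L_v = 1.875 + 1·3.5 = 5.375 in; A_gv = 5.375 × 0.25 = 1.344 in².
A_nv = (5.375 − 1.5·1) × 0.25 = 0.9688 in².
A_nt = (1.75 − 0.5·1) × 0.25 = 0.3125 in².
0.6 F_u A_nv = 37.78 kips; 0.6 F_y A_gv = 40.31 kips → shear rupture governs the shear term.
R_n = 37.78 + 1.0 × 65 × 0.3125 = 58.09 kips.
Design strength φR_n = 0.75 × 58.09 = 43.6 kips.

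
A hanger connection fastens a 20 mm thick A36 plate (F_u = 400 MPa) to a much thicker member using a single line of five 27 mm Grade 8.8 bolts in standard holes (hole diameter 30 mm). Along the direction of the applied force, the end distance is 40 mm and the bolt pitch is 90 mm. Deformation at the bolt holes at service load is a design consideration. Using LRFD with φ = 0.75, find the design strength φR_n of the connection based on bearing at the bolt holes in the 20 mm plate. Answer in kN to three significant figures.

Per bolt r_n = 1.2 l_c t F_u ≤ 2.4 d t F_u; upper limit = 2.4 × 27 × 20 × 400 / 1000 = 518.4 kN.
Edge bolt: l_c = 40 − 30/2 = 25 mm → 1.2 × 25 × 20 × 400 / 1000 = 240 → r_n = 240 kN.
Interior bolts: l_c = 90 − 30 = 60 mm → 1.2 × 60 × 20 × 400 / 1000 = 576 → r_n = 518.4 kN.
R_n = 1 × 240 + 4 × 518.4 = 2314 kN.
Design strength φR_n = 0.75 × 2314 = 1740 kN.

1740 kN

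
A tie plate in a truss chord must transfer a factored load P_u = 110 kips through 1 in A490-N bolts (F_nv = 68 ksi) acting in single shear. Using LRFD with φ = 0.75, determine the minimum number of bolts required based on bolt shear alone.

A_b = π·1²/4 = 0.7854 in².
Per-bolt design strength φR_n = 0.75 × 68 × 0.7854 × 1 = 40.06 kips.
n ≥ 110 / 40.06 = 2.746 → use 3 bolts.

3 bolts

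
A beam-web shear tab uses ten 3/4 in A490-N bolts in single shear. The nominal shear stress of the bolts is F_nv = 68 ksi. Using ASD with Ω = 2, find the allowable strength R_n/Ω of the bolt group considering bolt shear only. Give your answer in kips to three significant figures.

150 kips

A_b = π × 0.75² / 4 = 0.4418 in².
R_n = F_nv · A_b · n · n_s = 68 × 0.4418 × 10 × 1 = 300.4 kips.
Allowable strength R_n/Ω = 300.4 / 2 = 150 kips.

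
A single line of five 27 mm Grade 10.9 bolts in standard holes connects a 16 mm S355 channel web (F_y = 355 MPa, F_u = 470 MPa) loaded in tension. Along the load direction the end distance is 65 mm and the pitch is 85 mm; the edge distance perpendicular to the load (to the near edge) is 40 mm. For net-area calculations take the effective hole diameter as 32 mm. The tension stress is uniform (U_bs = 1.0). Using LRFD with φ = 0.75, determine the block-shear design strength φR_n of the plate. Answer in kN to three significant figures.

Shear plane L_v = 65 + 4·85 = 405 mm; A_gv = 405 × 16 = 6480 mm².
A_nv = (405 − 4.5·32) × 16 = 4176 mm².
A_nt = (40 − 0.5·32) × 16 = 384 mm².
0.6 F_u A_nv = 1178 kN; 0.6 F_y A_gv = 1380 kN → shear rupture governs the shear term.
R_n = 1178 + 1.0 × 470 × 384 / 1000 = 1358 kN.
Design strength φR_n = 0.75 × 1358 = 1020 kN.

1020 kN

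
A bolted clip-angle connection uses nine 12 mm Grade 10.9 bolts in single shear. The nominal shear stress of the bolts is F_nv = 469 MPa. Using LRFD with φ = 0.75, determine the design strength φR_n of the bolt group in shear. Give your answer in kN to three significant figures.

358 kN

A_b = π × 12² / 4 = 113.1 mm².
R_n = F_nv · A_b · n · n_s = 469 × 113.1 × 9 × 1 / 1000 = 477.4 kN.
Design strength φR_n = 0.75 × 477.4 = 358 kN.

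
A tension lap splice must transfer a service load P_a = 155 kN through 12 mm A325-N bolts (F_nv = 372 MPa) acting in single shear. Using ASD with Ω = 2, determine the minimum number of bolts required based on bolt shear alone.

A_b = π·12²/4 = 113.1 mm².
Per-bolt allowable strength R_n/Ω = 372 × 113.1 × 1 / 1000 / 2 = 21.04 kN.
n ≥ 155 / 21.04 = 7.368 → use 8 bolts.

8 bolts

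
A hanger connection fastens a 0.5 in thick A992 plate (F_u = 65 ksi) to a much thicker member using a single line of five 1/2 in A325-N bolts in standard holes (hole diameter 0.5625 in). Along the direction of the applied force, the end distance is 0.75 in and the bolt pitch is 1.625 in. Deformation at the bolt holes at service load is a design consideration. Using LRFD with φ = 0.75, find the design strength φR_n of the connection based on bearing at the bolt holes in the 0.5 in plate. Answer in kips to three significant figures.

131 kips

Per bolt r_n = 1.2 l_c t F_u ≤ 2.4 d t F_u; upper limit = 2.4 × 0.5 × 0.5 × 65 = 39 kips.
Edge bolt: l_c = 0.75 − 0.5625/2 = 0.4688 in → 1.2 × 0.4688 × 0.5 × 65 = 18.28 → r_n = 18.28 kips.
Interior bolts: l_c = 1.625 − 0.5625 = 1.062 in → 1.2 × 1.062 × 0.5 × 65 = 41.44 → r_n = 39 kips.
R_n = 1 × 18.28 + 4 × 39 = 174.3 kips.
Design strength φR_n = 0.75 × 174.3 = 131 kips.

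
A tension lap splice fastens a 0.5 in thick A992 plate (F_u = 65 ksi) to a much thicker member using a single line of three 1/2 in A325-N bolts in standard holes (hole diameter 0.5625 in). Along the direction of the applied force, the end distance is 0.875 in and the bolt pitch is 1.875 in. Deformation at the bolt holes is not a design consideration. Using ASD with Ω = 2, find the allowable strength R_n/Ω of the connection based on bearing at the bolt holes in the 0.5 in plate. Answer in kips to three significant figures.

Per bolt r_n = 1.5 l_c t F_u ≤ 3.0 d t F_u; upper limit = 3.0 × 0.5 × 0.5 × 65 = 48.75 kips.
Edge bolt: l_c = 0.875 − 0.5625/2 = 0.5938 in → 1.5 × 0.5938 × 0.5 × 65 = 28.95 → r_n = 28.95 kips.
Interior bolts: l_c = 1.875 − 0.5625 = 1.312 in → 1.5 × 1.312 × 0.5 × 65 = 63.98 → r_n = 48.75 kips.
R_n = 1 × 28.95 + 2 × 48.75 = 126.4 kips.
Allowable strength R_n/Ω = 126.4 / 2 = 63.2 kips.

63.2 kips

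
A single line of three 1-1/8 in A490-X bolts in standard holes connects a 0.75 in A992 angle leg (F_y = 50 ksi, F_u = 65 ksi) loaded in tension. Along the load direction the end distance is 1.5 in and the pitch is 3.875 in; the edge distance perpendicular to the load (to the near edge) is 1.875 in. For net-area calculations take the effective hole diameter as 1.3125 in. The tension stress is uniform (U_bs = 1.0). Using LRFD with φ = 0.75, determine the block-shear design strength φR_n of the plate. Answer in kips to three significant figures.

176 kips

Shear plane L_v = 1.5 + 2·3.875 = 9.25 in; A_gv = 9.25 × 0.75 = 6.938 in².
A_nv = (9.25 − 2.5·1.3125) × 0.75 = 4.477 in².
A_nt = (1.875 − 0.5·1.3125) × 0.75 = 0.9141 in².
0.6 F_u A_nv = 174.6 kips; 0.6 F_y A_gv = 208.1 kips → shear rupture governs the shear term.
R_n = 174.6 + 1.0 × 65 × 0.9141 = 234 kips.
Design strength φR_n = 0.75 × 234 = 176 kips.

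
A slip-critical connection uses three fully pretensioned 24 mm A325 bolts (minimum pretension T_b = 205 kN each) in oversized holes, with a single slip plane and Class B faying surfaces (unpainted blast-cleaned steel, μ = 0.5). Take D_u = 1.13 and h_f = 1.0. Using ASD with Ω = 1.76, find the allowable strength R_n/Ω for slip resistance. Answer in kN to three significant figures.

R_n = μ · D_u · h_f · T_b · n_s · n_b = 0.5 × 1.13 × 1.0 × 205 × 1 × 3 = 347.5 kN.
Allowable strength R_n/Ω = 347.5 / 1.76 = 197 kN.

197 kN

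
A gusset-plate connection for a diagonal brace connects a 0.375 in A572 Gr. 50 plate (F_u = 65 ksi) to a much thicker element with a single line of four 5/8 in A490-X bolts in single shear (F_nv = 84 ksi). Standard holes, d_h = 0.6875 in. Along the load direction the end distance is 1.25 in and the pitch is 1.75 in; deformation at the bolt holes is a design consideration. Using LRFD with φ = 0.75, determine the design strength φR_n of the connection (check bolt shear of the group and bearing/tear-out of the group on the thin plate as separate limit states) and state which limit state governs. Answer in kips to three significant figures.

Bolt shear: A_b = π·0.625²/4 = 0.3068 in²; R_n = 84 × 0.3068 × 4 × 1 = 103.1 kips → 0.75 × 103.1 = 77.3 kips.
Bearing (1.2 l_c t F_u ≤ 2.4 d t F_u): upper limit = 2.4·0.625·0.375·65 = 36.56 kips.
  Edge l_c = 1.25 − 0.6875/2 = 0.9062 → r_n = 26.51 kips; interior l_c = 1.75 − 0.6875 = 1.062 → r_n = 31.08 kips.
  R_n,bearing = 1·26.51 + 3·31.08 = 119.7 kips → 0.75 × 119.7 = 89.8 kips.
Bolt shear governs: 77.3 kips.

77.3 kips (bolt shear governs)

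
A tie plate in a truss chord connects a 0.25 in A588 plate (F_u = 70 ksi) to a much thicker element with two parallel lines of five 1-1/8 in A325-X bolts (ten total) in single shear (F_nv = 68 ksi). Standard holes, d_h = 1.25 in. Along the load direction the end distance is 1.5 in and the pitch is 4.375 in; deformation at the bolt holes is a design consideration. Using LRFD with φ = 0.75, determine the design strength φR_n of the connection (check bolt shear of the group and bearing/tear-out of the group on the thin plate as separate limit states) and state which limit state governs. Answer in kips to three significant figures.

Bolt shear: A_b = π·1.125²/4 = 0.994 in²; R_n = 68 × 0.994 × 10 × 1 = 675.9 kips → 0.75 × 675.9 = 507 kips.
Bearing (1.2 l_c t F_u ≤ 2.4 d t F_u): upper limit = 2.4·1.125·0.25·70 = 47.25 kips.
  Edge l_c = 1.5 − 1.25/2 = 0.875 → r_n = 18.38 kips; interior l_c = 4.375 − 1.25 = 3.125 → r_n = 47.25 kips.
  R_n,bearing = 2·18.38 + 8·47.25 = 414.7 kips → 0.75 × 414.7 = 311 kips.
Bearing governs: 311 kips.

311 kips (bearing governs)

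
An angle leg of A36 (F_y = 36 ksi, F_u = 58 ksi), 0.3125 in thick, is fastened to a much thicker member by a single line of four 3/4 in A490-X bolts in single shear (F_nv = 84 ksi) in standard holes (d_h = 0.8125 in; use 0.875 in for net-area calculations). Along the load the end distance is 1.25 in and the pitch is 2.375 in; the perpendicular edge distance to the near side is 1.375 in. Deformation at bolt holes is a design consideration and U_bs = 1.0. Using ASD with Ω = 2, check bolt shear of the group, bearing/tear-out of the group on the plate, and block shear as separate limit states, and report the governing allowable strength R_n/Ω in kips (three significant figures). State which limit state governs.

Bolt shear: A_b = π·0.75²/4 = 0.4418 in²; R_n = 84 × 0.4418 × 4 × 1 = 148.4 kips → 148.4 / 2 = 74.2 kips.
Bearing: edge l_c = 0.8438, r_n = 18.35 kips; interior l_c = 1.562, r_n = 32.62 kips; R_n = 18.35 + 3·32.62 = 116.2 kips → 58.1 kips.
Block shear: A_gv = 2.617, A_nv = 1.66, A_nt = 0.293 in²; R_n = min(0.6F_uA_nv, 0.6F_yA_gv) + U_bs·F_u·A_nt = 73.52 kips → 36.8 kips.
Block shear governs: 36.8 kips.

36.8 kips (block shear governs)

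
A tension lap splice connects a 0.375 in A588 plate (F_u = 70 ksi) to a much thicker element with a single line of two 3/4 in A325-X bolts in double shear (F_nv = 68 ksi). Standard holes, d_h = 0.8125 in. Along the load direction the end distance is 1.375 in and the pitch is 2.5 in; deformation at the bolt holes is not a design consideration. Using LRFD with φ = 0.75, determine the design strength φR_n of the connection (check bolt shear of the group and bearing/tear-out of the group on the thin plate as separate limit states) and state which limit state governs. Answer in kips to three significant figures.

72.9 kips (bearing governs)

Bolt shear: A_b = π·0.75²/4 = 0.4418 in²; R_n = 68 × 0.4418 × 2 × 2 = 120.2 kips → 0.75 × 120.2 = 90.1 kips.
Bearing (1.5 l_c t F_u ≤ 3.0 d t F_u): upper limit = 3.0·0.75·0.375·70 = 59.06 kips.
  Edge l_c = 1.375 − 0.8125/2 = 0.9688 → r_n = 38.14 kips; interior l_c = 2.5 − 0.8125 = 1.688 → r_n = 59.06 kips.
  R_n,bearing = 1·38.14 + 1·59.06 = 97.21 kips → 0.75 × 97.21 = 72.9 kips.
Bearing governs: 72.9 kips.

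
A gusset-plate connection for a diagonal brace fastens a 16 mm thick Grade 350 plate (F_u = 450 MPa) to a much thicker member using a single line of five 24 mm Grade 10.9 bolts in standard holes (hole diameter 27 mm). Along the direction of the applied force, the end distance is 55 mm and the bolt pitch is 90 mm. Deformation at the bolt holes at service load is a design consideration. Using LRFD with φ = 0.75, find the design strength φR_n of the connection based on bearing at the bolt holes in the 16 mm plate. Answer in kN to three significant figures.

1510 kN

Per bolt r_n = 1.2 l_c t F_u ≤ 2.4 d t F_u; upper limit = 2.4 × 24 × 16 × 450 / 1000 = 414.7 kN.
Edge bolt: l_c = 55 − 27/2 = 41.5 mm → 1.2 × 41.5 × 16 × 450 / 1000 = 358.6 → r_n = 358.6 kN.
Interior bolts: l_c = 90 − 27 = 63 mm → 1.2 × 63 × 16 × 450 / 1000 = 544.3 → r_n = 414.7 kN.
R_n = 1 × 358.6 + 4 × 414.7 = 2017 kN.
Design strength φR_n = 0.75 × 2017 = 1510 kN.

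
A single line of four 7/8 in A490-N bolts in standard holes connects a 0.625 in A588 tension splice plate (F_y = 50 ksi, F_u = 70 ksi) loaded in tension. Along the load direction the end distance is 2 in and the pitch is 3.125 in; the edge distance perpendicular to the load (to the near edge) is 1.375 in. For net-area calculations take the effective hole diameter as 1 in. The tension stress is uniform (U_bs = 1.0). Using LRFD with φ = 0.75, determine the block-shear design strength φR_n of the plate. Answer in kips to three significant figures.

Shear plane L_v = 2 + 3·3.125 = 11.38 in; A_gv = 11.38 × 0.625 = 7.109 in².
A_nv = (11.38 − 3.5·1) × 0.625 = 4.922 in².
A_nt = (1.375 − 0.5·1) × 0.625 = 0.5469 in².
0.6 F_u A_nv = 206.7 kips; 0.6 F_y A_gv = 213.3 kips → shear rupture governs the shear term.
R_n = 206.7 + 1.0 × 70 × 0.5469 = 245 kips.
Design strength φR_n = 0.75 × 245 = 184 kips.

184 kips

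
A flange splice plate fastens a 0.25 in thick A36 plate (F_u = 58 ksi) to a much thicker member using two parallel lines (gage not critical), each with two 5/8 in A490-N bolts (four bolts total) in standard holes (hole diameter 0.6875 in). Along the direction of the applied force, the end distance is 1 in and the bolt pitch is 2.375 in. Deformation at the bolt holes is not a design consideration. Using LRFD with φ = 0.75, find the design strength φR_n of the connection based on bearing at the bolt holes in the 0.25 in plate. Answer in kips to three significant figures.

62.2 kips

Per bolt r_n = 1.5 l_c t F_u ≤ 3.0 d t F_u; upper limit = 3.0 × 0.625 × 0.25 × 58 = 27.19 kips.
Edge bolt: l_c = 1 − 0.6875/2 = 0.6562 in → 1.5 × 0.6562 × 0.25 × 58 = 14.27 → r_n = 14.27 kips.
Interior bolts: l_c = 2.375 − 0.6875 = 1.688 in → 1.5 × 1.688 × 0.25 × 58 = 36.7 → r_n = 27.19 kips.
R_n = 2 × 14.27 + 2 × 27.19 = 82.92 kips.
Design strength φR_n = 0.75 × 82.92 = 62.2 kips.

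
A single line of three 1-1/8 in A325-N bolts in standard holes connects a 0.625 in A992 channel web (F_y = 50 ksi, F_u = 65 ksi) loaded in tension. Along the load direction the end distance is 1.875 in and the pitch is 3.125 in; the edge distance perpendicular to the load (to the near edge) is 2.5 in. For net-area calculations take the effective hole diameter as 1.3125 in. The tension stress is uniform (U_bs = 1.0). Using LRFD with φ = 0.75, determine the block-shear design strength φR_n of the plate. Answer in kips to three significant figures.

145 kips

Shear plane L_v = 1.875 + 2·3.125 = 8.125 in; A_gv = 8.125 × 0.625 = 5.078 in².
A_nv = (8.125 − 2.5·1.3125) × 0.625 = 3.027 in².
A_nt = (2.5 − 0.5·1.3125) × 0.625 = 1.152 in².
0.6 F_u A_nv = 118.1 kips; 0.6 F_y A_gv = 152.3 kips → shear rupture governs the shear term.
R_n = 118.1 + 1.0 × 65 × 1.152 = 193 kips.
Design strength φR_n = 0.75 × 193 = 145 kips.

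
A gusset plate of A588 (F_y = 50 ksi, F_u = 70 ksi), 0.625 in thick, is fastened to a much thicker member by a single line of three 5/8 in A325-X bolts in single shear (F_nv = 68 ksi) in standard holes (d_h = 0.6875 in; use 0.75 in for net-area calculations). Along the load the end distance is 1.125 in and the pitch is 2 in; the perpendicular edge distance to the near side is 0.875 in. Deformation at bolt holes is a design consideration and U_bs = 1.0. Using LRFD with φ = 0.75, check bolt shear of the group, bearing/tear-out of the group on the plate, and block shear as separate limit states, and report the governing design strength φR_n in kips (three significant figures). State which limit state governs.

Bolt shear: A_b = π·0.625²/4 = 0.3068 in²; R_n = 68 × 0.3068 × 3 × 1 = 62.59 kips → 0.75 × 62.59 = 46.9 kips.
Bearing: edge l_c = 0.7812, r_n = 41.02 kips; interior l_c = 1.312, r_n = 65.62 kips; R_n = 41.02 + 2·65.62 = 172.3 kips → 129 kips.
Block shear: A_gv = 3.203, A_nv = 2.031, A_nt = 0.3125 in²; R_n = min(0.6F_uA_nv, 0.6F_yA_gv) + U_bs·F_u·A_nt = 107.2 kips → 80.4 kips.
Bolt shear governs: 46.9 kips.

46.9 kips (bolt shear governs)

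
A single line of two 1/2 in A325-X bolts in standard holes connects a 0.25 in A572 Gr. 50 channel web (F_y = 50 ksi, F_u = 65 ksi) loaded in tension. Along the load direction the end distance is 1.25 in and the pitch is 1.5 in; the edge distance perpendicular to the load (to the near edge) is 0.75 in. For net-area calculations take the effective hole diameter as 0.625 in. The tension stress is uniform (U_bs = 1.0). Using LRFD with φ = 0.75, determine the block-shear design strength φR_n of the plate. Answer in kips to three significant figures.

18.6 kips

Shear plane L_v = 1.25 + 1·1.5 = 2.75 in; A_gv = 2.75 × 0.25 = 0.6875 in².
A_nv = (2.75 − 1.5·0.625) × 0.25 = 0.4531 in².
A_nt = (0.75 − 0.5·0.625) × 0.25 = 0.1094 in².
0.6 F_u A_nv = 17.67 kips; 0.6 F_y A_gv = 20.62 kips → shear rupture governs the shear term.
R_n = 17.67 + 1.0 × 65 × 0.1094 = 24.78 kips.
Design strength φR_n = 0.75 × 24.78 = 18.6 kips.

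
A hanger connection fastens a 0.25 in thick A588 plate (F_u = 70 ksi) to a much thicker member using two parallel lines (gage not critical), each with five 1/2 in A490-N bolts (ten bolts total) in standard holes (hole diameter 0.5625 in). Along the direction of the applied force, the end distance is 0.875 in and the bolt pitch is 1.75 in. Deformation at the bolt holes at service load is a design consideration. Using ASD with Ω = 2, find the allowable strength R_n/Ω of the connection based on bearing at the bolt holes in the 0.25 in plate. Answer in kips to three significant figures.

Per bolt r_n = 1.2 l_c t F_u ≤ 2.4 d t F_u; upper limit = 2.4 × 0.5 × 0.25 × 70 = 21 kips.
Edge bolt: l_c = 0.875 − 0.5625/2 = 0.5938 in → 1.2 × 0.5938 × 0.25 × 70 = 12.47 → r_n = 12.47 kips.
Interior bolts: l_c = 1.75 − 0.5625 = 1.188 in → 1.2 × 1.188 × 0.25 × 70 = 24.94 → r_n = 21 kips.
R_n = 2 × 12.47 + 8 × 21 = 192.9 kips.
Allowable strength R_n/Ω = 192.9 / 2 = 96.5 kips.

96.5 kips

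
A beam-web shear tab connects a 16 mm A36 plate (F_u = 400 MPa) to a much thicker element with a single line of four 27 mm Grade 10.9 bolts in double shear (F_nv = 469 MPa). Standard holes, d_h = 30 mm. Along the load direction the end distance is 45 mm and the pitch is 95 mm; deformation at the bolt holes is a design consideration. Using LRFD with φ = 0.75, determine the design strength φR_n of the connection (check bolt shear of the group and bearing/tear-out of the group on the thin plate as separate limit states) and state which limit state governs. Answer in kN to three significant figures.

1110 kN (bearing governs)

Bolt shear: A_b = π·27²/4 = 572.6 mm²; R_n = 469 × 572.6 × 4 × 2 / 1000 = 2148 kN → 0.75 × 2148 = 1610 kN.
Bearing (1.2 l_c t F_u ≤ 2.4 d t F_u): upper limit = 2.4·27·16·400 / 1000 = 414.7 kN.
  Edge l_c = 45 − 30/2 = 30 → r_n = 230.4 kN; interior l_c = 95 − 30 = 65 → r_n = 414.7 kN.
  R_n,bearing = 1·230.4 + 3·414.7 = 1475 kN → 0.75 × 1475 = 1110 kN.
Bearing governs: 1110 kN.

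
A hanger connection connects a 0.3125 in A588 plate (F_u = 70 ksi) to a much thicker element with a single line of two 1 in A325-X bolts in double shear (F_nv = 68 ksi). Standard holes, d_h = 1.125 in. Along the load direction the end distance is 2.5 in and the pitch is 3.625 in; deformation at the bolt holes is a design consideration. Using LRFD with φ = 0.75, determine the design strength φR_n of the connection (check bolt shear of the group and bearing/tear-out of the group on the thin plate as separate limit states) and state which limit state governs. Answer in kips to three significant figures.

Bolt shear: A_b = π·1²/4 = 0.7854 in²; R_n = 68 × 0.7854 × 2 × 2 = 213.6 kips → 0.75 × 213.6 = 160 kips.
Bearing (1.2 l_c t F_u ≤ 2.4 d t F_u): upper limit = 2.4·1·0.3125·70 = 52.5 kips.
  Edge l_c = 2.5 − 1.125/2 = 1.938 → r_n = 50.86 kips; interior l_c = 3.625 − 1.125 = 2.5 → r_n = 52.5 kips.
  R_n,bearing = 1·50.86 + 1·52.5 = 103.4 kips → 0.75 × 103.4 = 77.5 kips.
Bearing governs: 77.5 kips.

77.5 kips (bearing governs)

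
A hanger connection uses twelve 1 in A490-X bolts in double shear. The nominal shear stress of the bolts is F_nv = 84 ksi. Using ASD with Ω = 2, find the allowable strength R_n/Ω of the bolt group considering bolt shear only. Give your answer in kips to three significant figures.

792 kips

A_b = π × 1² / 4 = 0.7854 in².
R_n = F_nv · A_b · n · n_s = 84 × 0.7854 × 12 × 2 = 1583 kips.
Allowable strength R_n/Ω = 1583 / 2 = 792 kips.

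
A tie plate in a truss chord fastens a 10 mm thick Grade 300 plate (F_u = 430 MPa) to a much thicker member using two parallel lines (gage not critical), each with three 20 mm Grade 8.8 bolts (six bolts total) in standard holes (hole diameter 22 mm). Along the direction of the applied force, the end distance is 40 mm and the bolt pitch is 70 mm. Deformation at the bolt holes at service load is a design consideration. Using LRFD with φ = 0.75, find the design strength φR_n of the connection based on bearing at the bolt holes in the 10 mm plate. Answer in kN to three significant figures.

844 kN

Per bolt r_n = 1.2 l_c t F_u ≤ 2.4 d t F_u; upper limit = 2.4 × 20 × 10 × 430 / 1000 = 206.4 kN.
Edge bolt: l_c = 40 − 22/2 = 29 mm → 1.2 × 29 × 10 × 430 / 1000 = 149.6 → r_n = 149.6 kN.
Interior bolts: l_c = 70 − 22 = 48 mm → 1.2 × 48 × 10 × 430 / 1000 = 247.7 → r_n = 206.4 kN.
R_n = 2 × 149.6 + 4 × 206.4 = 1125 kN.
Design strength φR_n = 0.75 × 1125 = 844 kN.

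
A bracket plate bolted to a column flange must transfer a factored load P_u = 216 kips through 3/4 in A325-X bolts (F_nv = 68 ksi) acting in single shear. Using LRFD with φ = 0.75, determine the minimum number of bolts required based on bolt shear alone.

10 bolts

A_b = π·0.75²/4 = 0.4418 in².
Per-bolt design strength φR_n = 0.75 × 68 × 0.4418 × 1 = 22.53 kips.
n ≥ 216 / 22.53 = 9.587 → use 10 bolts.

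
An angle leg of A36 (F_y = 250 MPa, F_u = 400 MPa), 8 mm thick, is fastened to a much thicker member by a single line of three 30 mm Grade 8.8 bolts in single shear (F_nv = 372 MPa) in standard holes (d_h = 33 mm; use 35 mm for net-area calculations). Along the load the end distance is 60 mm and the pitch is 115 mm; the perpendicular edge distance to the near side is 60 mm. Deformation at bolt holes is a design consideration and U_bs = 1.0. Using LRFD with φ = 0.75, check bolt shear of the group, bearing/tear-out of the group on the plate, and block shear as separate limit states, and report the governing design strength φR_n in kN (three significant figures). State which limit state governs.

Bolt shear: A_b = π·30²/4 = 706.9 mm²; R_n = 372 × 706.9 × 3 × 1 / 1000 = 788.9 kN → 0.75 × 788.9 = 592 kN.
Bearing: edge l_c = 43.5, r_n = 167 kN; interior l_c = 82, r_n = 230.4 kN; R_n = 167 + 2·230.4 = 627.8 kN → 471 kN.
Block shear: A_gv = 2320, A_nv = 1620, A_nt = 340 mm²; R_n = min(0.6F_uA_nv, 0.6F_yA_gv) + U_bs·F_u·A_nt = 484 kN → 363 kN.
Block shear governs: 363 kN.

363 kN (block shear governs)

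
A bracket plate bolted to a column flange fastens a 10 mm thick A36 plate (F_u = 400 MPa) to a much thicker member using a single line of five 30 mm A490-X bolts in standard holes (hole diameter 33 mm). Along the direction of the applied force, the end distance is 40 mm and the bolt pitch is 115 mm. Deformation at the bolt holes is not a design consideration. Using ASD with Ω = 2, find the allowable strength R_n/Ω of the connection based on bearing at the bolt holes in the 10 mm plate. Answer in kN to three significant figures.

Per bolt r_n = 1.5 l_c t F_u ≤ 3.0 d t F_u; upper limit = 3.0 × 30 × 10 × 400 / 1000 = 360 kN.
Edge bolt: l_c = 40 − 33/2 = 23.5 mm → 1.5 × 23.5 × 10 × 400 / 1000 = 141 → r_n = 141 kN.
Interior bolts: l_c = 115 − 33 = 82 mm → 1.5 × 82 × 10 × 400 / 1000 = 492 → r_n = 360 kN.
R_n = 1 × 141 + 4 × 360 = 1581 kN.
Allowable strength R_n/Ω = 1581 / 2 = 790 kN.

790 kN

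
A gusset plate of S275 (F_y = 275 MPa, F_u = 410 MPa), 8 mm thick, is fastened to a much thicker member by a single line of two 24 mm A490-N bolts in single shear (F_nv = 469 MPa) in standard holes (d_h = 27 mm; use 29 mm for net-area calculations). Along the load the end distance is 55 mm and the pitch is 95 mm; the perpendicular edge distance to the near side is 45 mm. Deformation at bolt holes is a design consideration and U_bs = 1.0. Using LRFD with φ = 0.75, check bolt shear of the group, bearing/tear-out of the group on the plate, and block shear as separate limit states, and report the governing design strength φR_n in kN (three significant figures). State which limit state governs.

Bolt shear: A_b = π·24²/4 = 452.4 mm²; R_n = 469 × 452.4 × 2 × 1 / 1000 = 424.3 kN → 0.75 × 424.3 = 318 kN.
Bearing: edge l_c = 41.5, r_n = 163.3 kN; interior l_c = 68, r_n = 188.9 kN; R_n = 163.3 + 1·188.9 = 352.3 kN → 264 kN.
Block shear: A_gv = 1200, A_nv = 852, A_nt = 244 mm²; R_n = min(0.6F_uA_nv, 0.6F_yA_gv) + U_bs·F_u·A_nt = 298 kN → 224 kN.
Block shear governs: 224 kN.

224 kN (block shear governs)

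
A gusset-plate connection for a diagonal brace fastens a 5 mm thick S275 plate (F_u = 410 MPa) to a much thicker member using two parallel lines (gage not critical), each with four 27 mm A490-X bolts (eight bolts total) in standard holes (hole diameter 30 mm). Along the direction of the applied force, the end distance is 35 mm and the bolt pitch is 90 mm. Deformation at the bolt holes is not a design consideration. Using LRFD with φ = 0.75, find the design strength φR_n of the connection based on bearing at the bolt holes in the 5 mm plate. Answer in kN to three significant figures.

Per bolt r_n = 1.5 l_c t F_u ≤ 3.0 d t F_u; upper limit = 3.0 × 27 × 5 × 410 / 1000 = 166.1 kN.
Edge bolt: l_c = 35 − 30/2 = 20 mm → 1.5 × 20 × 5 × 410 / 1000 = 61.5 → r_n = 61.5 kN.
Interior bolts: l_c = 90 − 30 = 60 mm → 1.5 × 60 × 5 × 410 / 1000 = 184.5 → r_n = 166.1 kN.
R_n = 2 × 61.5 + 6 × 166.1 = 1119 kN.
Design strength φR_n = 0.75 × 1119 = 839 kN.

839 kN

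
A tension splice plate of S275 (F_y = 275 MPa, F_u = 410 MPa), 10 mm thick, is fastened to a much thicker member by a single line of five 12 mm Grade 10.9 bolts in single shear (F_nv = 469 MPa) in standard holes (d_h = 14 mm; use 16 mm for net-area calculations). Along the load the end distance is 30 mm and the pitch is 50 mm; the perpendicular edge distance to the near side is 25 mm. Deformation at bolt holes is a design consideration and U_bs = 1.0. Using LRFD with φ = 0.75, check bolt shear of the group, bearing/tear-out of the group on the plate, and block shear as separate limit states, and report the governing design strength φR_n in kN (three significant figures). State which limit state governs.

199 kN (bolt shear governs)

Bolt shear: A_b = π·12²/4 = 113.1 mm²; R_n = 469 × 113.1 × 5 × 1 / 1000 = 265.2 kN → 0.75 × 265.2 = 199 kN.
Bearing: edge l_c = 23, r_n = 113.2 kN; interior l_c = 36, r_n = 118.1 kN; R_n = 113.2 + 4·118.1 = 585.5 kN → 439 kN.
Block shear: A_gv = 2300, A_nv = 1580, A_nt = 170 mm²; R_n = min(0.6F_uA_nv, 0.6F_yA_gv) + U_bs·F_u·A_nt = 449.2 kN → 337 kN.
Bolt shear governs: 199 kN.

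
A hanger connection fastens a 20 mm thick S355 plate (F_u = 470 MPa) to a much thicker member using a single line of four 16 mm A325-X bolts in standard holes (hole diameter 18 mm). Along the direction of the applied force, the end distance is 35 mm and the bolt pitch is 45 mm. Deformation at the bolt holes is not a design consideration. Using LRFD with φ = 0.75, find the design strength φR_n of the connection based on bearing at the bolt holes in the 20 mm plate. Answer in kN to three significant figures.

Per bolt r_n = 1.5 l_c t F_u ≤ 3.0 d t F_u; upper limit = 3.0 × 16 × 20 × 470 / 1000 = 451.2 kN.
Edge bolt: l_c = 35 − 18/2 = 26 mm → 1.5 × 26 × 20 × 470 / 1000 = 366.6 → r_n = 366.6 kN.
Interior bolts: l_c = 45 − 18 = 27 mm → 1.5 × 27 × 20 × 470 / 1000 = 380.7 → r_n = 380.7 kN.
R_n = 1 × 366.6 + 3 × 380.7 = 1509 kN.
Design strength φR_n = 0.75 × 1509 = 1130 kN.

1130 kN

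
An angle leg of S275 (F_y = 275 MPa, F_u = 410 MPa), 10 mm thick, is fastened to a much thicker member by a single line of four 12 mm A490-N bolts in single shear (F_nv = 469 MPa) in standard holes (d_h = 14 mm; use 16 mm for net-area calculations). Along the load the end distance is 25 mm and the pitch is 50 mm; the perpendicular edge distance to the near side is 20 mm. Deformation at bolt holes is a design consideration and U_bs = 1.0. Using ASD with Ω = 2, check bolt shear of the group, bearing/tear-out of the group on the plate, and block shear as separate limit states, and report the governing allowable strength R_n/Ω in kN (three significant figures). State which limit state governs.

106 kN (bolt shear governs)

Bolt shear: A_b = π·12²/4 = 113.1 mm²; R_n = 469 × 113.1 × 4 × 1 / 1000 = 212.2 kN → 212.2 / 2 = 106 kN.
Bearing: edge l_c = 18, r_n = 88.56 kN; interior l_c = 36, r_n = 118.1 kN; R_n = 88.56 + 3·118.1 = 442.8 kN → 221 kN.
Block shear: A_gv = 1750, A_nv = 1190, A_nt = 120 mm²; R_n = min(0.6F_uA_nv, 0.6F_yA_gv) + U_bs·F_u·A_nt = 337.9 kN → 169 kN.
Bolt shear governs: 106 kN.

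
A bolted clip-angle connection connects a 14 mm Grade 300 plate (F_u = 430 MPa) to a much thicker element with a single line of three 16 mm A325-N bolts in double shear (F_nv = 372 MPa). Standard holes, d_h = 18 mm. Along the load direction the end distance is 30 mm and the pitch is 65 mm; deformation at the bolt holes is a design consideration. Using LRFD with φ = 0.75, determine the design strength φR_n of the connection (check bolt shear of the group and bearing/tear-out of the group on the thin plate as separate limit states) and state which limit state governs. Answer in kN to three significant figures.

337 kN (bolt shear governs)

Bolt shear: A_b = π·16²/4 = 201.1 mm²; R_n = 372 × 201.1 × 3 × 2 / 1000 = 448.8 kN → 0.75 × 448.8 = 337 kN.
Bearing (1.2 l_c t F_u ≤ 2.4 d t F_u): upper limit = 2.4·16·14·430 / 1000 = 231.2 kN.
  Edge l_c = 30 − 18/2 = 21 → r_n = 151.7 kN; interior l_c = 65 − 18 = 47 → r_n = 231.2 kN.
  R_n,bearing = 1·151.7 + 2·231.2 = 614 kN → 0.75 × 614 = 461 kN.
Bolt shear governs: 337 kN.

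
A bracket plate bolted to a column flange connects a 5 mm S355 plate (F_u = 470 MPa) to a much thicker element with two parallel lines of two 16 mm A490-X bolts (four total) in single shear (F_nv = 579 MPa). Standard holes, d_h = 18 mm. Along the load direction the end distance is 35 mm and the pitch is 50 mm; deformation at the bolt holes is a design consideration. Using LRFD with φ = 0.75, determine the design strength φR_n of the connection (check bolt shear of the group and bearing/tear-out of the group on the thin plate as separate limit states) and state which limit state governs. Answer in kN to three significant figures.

245 kN (bearing governs)

Bolt shear: A_b = π·16²/4 = 201.1 mm²; R_n = 579 × 201.1 × 4 × 1 / 1000 = 465.7 kN → 0.75 × 465.7 = 349 kN.
Bearing (1.2 l_c t F_u ≤ 2.4 d t F_u): upper limit = 2.4·16·5·470 / 1000 = 90.24 kN.
  Edge l_c = 35 − 18/2 = 26 → r_n = 73.32 kN; interior l_c = 50 − 18 = 32 → r_n = 90.24 kN.
  R_n,bearing = 2·73.32 + 2·90.24 = 327.1 kN → 0.75 × 327.1 = 245 kN.
Bearing governs: 245 kN.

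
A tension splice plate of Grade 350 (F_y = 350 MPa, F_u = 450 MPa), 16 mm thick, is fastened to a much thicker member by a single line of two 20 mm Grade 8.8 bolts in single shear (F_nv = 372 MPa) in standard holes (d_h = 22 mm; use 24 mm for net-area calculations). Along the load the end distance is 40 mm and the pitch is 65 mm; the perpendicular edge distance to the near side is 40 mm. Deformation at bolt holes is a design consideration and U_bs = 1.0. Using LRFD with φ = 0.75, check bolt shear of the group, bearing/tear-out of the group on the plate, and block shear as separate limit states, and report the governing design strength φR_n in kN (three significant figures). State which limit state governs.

Bolt shear: A_b = π·20²/4 = 314.2 mm²; R_n = 372 × 314.2 × 2 × 1 / 1000 = 233.7 kN → 0.75 × 233.7 = 175 kN.
Bearing: edge l_c = 29, r_n = 250.6 kN; interior l_c = 43, r_n = 345.6 kN; R_n = 250.6 + 1·345.6 = 596.2 kN → 447 kN.
Block shear: A_gv = 1680, A_nv = 1104, A_nt = 448 mm²; R_n = min(0.6F_uA_nv, 0.6F_yA_gv) + U_bs·F_u·A_nt = 499.7 kN → 375 kN.
Bolt shear governs: 175 kN.

175 kN (bolt shear governs)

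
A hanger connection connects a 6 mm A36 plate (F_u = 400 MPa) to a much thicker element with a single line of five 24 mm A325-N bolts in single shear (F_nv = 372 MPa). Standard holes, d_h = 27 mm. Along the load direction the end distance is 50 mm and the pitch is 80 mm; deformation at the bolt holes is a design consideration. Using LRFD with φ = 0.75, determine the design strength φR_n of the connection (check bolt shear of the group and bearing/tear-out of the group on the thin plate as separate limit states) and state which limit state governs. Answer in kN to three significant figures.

494 kN (bearing governs)

Bolt shear: A_b = π·24²/4 = 452.4 mm²; R_n = 372 × 452.4 × 5 × 1 / 1000 = 841.4 kN → 0.75 × 841.4 = 631 kN.
Bearing (1.2 l_c t F_u ≤ 2.4 d t F_u): upper limit = 2.4·24·6·400 / 1000 = 138.2 kN.
  Edge l_c = 50 − 27/2 = 36.5 → r_n = 105.1 kN; interior l_c = 80 − 27 = 53 → r_n = 138.2 kN.
  R_n,bearing = 1·105.1 + 4·138.2 = 658.1 kN → 0.75 × 658.1 = 494 kN.
Bearing governs: 494 kN.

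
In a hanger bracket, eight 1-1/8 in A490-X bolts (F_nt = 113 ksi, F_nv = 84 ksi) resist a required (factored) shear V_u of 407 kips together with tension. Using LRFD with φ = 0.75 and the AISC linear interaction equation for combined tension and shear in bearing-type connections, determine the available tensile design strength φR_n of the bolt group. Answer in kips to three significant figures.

A_b = π·1.125²/4 = 0.994 in²; f_rv = 407 / (8 × 0.994) = 51.18 ksi.
F'_nt = 1.3 F_nt − (F_nt / φF_nv) f_rv = 1.3·113 − (113/(0.75·84))·51.18 = 55.1 ksi, capped at F_nt → F'_nt = 55.1 ksi.
R_n = F'_nt · A_b · n = 55.1 × 0.994 × 8 = 438.2 kips.
Design strength φR_n = 0.75 × 438.2 = 329 kips.

329 kips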